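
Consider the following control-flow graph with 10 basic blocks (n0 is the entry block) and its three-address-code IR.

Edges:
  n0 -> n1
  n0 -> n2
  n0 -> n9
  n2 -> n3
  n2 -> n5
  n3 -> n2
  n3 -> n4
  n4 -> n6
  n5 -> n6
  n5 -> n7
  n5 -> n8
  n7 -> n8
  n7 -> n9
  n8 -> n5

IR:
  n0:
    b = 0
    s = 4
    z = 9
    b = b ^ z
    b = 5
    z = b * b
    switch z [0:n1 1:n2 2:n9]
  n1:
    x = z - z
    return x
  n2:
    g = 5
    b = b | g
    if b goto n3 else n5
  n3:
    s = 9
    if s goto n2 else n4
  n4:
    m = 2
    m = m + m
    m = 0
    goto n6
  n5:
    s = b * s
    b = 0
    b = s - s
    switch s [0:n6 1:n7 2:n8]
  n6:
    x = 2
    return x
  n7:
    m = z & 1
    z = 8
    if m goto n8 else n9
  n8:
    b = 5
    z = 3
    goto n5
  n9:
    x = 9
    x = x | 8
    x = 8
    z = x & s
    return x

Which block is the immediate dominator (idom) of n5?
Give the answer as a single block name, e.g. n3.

Answer: n2

Derivation:
idom tree: n1←n0 n2←n0 n3←n2 n4←n3 n5←n2 n6←n2 n7←n5 n8←n5 n9←n0
Join-block Dom:
  n2: preds {n0,n3}: {n0} ∩ {n0,n2,n3} = {n0}; idom=n0
  n5: preds {n2,n8}: {n0,n2} ∩ {n0,n2,n5,n8} = {n0,n2}; idom=n2
  n6: preds {n4,n5}: {n0,n2,n3,n4} ∩ {n0,n2,n5} = {n0,n2}; idom=n2
  n8: preds {n5,n7}: {n0,n2,n5} ∩ {n0,n2,n5,n7} = {n0,n2,n5}; idom=n5
  n9: preds {n0,n7}: {n0} ∩ {n0,n2,n5,n7} = {n0}; idom=n0

idom(n5) = n2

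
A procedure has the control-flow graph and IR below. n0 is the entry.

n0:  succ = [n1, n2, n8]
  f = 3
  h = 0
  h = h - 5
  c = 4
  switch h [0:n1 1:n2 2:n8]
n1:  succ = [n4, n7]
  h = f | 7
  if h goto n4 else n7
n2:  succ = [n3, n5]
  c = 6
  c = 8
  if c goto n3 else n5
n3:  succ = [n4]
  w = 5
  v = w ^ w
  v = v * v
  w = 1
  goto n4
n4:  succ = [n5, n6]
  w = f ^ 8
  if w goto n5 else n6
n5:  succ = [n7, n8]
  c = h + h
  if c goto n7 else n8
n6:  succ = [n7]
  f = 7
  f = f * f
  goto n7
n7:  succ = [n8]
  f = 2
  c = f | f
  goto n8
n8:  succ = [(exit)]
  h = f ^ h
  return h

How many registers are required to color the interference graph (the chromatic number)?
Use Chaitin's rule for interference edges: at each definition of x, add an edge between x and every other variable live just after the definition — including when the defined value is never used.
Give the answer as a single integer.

Answer: 3

Analysis:
Block summaries:
  n0 def {c,f,h} use ∅
  n1 def {h} use {f}
  n2 def {c} use ∅
  n3 def {v,w} use ∅
  n4 def {w} use {f}
  n5 def {c} use {h}
  n6 def {f} use ∅
  n7 def {c,f} use ∅
  n8 def {h} use {f,h}

Liveness:
  n0: in=∅ out={f,h}
  n1: in={f} out={f,h}
  n2: in={f,h} out={f,h}
  n3: in={f,h} out={f,h}
  n4: in={f,h} out={f,h}
  n5: in={f,h} out={f,h}
  n6: in={h} out={h}
  n7: in={h} out={f,h}
  n8: in={f,h} out=∅

Interfere edges:
  c — {f,h}
  f — {c,h,v,w}
  h — {c,f,v,w}
  v — {f,h}
  w — {f,h}

Colouring:
  lower bound: {c,f,h} mutually conflict ⇒ χ ≥ 3
  assign c→R2 f→R0 h→R1 v→R2 w→R2 — no edge inside a register ⇒ χ ≤ 3
  χ = 3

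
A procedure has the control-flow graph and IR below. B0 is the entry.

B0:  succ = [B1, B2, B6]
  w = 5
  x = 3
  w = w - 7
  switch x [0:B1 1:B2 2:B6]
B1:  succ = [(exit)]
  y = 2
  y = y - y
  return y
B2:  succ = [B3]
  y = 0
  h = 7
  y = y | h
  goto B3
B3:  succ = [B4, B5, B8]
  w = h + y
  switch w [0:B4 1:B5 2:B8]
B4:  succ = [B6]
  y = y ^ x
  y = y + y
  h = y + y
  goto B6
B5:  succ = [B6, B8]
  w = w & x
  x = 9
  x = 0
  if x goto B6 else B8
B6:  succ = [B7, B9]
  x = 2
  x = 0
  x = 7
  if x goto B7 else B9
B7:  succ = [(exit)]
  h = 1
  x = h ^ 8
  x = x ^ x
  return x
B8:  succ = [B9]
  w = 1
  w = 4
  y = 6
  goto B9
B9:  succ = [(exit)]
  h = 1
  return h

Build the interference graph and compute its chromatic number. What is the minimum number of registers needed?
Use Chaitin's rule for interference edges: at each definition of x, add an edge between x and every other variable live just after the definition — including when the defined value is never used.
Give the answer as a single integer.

Block summaries:
  B0 def {w,x} use ∅
  B1 def {y} use ∅
  B2 def {h,y} use ∅
  B3 def {w} use {h,y}
  B4 def {h,y} use {x,y}
  B5 def {w,x} use {w,x}
  B6 def {x} use ∅
  B7 def {h,x} use ∅
  B8 def {w,y} use ∅
  B9 def {h} use ∅

Live sets:
  B0: in=∅ out={x}
  B1: in=∅ out=∅
  B2: in={x} out={h,x,y}
  B3: in={h,x,y} out={w,x,y}
  B4: in={x,y} out=∅
  B5: in={w,x} out=∅
  B6: in=∅ out=∅
  B7: in=∅ out=∅
  B8: in=∅ out=∅
  B9: in=∅ out=∅

Interference:
  h: {x,y}
  w: {x,y}
  x: {h,w,y}
  y: {h,w,x}

Registers:
  clique {h,x,y} ⇒ need ≥ 3
  assign h→c2 w→c2 x→c0 y→c1 — no edge inside a register ⇒ χ ≤ 3
  χ = 3

Answer: 3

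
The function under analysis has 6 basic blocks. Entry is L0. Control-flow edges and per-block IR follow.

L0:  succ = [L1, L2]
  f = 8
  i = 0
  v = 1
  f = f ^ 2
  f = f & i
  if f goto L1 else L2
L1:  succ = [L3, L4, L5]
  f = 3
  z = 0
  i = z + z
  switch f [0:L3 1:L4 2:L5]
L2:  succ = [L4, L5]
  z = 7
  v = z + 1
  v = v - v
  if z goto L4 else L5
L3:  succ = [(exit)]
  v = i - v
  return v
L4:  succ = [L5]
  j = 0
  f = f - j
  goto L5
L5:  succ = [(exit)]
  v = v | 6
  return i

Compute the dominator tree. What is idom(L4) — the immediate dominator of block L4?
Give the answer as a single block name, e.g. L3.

Answer: L0

Working:
idom tree: L1←L0 L2←L0 L3←L1 L4←L0 L5←L0
Dom at joins:
  L4: preds {L1,L2}: {L0,L1} ∩ {L0,L2} = {L0}; idom=L0
  L5: preds {L1,L2,L4}: {L0,L1} ∩ {L0,L2} ∩ {L0,L4} = {L0}; idom=L0

idom(L4) = L0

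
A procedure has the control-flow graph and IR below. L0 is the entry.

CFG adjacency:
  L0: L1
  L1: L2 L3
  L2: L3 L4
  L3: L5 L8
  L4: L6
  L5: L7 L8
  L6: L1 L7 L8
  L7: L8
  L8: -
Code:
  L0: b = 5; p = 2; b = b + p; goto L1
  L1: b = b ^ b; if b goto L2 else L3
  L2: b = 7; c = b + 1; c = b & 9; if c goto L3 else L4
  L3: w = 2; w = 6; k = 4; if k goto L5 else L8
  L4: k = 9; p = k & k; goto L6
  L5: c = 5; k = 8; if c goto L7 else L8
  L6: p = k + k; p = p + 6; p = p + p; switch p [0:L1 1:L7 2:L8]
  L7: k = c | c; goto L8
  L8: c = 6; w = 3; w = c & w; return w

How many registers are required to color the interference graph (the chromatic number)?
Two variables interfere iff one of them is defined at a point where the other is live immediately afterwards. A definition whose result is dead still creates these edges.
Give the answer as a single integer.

Block summaries:
  L0: def={b,p} ue=∅
  L1: def={b} ue={b}
  L2: def={b,c} ue=∅
  L3: def={k,w} ue=∅
  L4: def={k,p} ue=∅
  L5: def={c,k} ue=∅
  L6: def={p} ue={k}
  L7: def={k} ue={c}
  L8: def={c,w} ue=∅

Liveness:
  live L0: ∅→{b}
  live L1: {b}→∅
  live L2: ∅→{b,c}
  live L3: ∅→∅
  live L4: {b,c}→{b,c,k}
  live L5: ∅→{c}
  live L6: {b,c,k}→{b,c}
  live L7: {c}→∅
  live L8: ∅→∅

Interfere edges:
  b: {c,k,p}
  c: {b,k,p,w}
  k: {b,c,p}
  p: {b,c,k}
  w: {c}

Registers:
  clique {b,c,k,p} ⇒ need ≥ 4
  4-colouring: r0={c}  r1={b,w}  r2={k}  r3={p}
  χ = 4

Answer: 4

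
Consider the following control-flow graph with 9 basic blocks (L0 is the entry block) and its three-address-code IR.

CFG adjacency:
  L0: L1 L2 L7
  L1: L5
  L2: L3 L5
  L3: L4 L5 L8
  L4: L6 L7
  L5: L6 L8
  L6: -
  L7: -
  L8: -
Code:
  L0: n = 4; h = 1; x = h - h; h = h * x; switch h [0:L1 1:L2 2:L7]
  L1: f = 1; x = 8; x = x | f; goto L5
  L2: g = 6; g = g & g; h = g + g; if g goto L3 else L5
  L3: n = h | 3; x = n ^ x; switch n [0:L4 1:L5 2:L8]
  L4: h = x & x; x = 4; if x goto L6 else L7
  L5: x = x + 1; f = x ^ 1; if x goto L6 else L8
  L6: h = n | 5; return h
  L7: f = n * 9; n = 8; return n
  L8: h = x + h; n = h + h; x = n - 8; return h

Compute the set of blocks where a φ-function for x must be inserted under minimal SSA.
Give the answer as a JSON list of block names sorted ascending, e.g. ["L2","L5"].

idom tree: L1←L0 L2←L0 L3←L2 L4←L3 L5←L0 L6←L0 L7←L0 L8←L0
Dom at joins:
  L5: preds {L1,L2,L3}: {L0,L1} ∩ {L0,L2} ∩ {L0,L2,L3} = {L0}; idom=L0
  L6: preds {L4,L5}: {L0,L2,L3,L4} ∩ {L0,L5} = {L0}; idom=L0
  L7: preds {L0,L4}: {L0} ∩ {L0,L2,L3,L4} = {L0}; idom=L0
  L8: preds {L3,L5}: {L0,L2,L3} ∩ {L0,L5} = {L0}; idom=L0

Frontier:
  L5←L1: walk L1 to L0
  L5←L2: walk L2 to L0
  L5←L3: walk L3→L2 to L0
  L6←L4: walk L4→L3→L2 to L0
  L6←L5: walk L5 to L0
  L7←L0: walk · to L0
  L7←L4: walk L4→L3→L2 to L0
  L8←L3: walk L3→L2 to L0
  L8←L5: walk L5 to L0
  DF(L0)=∅
  DF(L1)={L5}
  DF(L2)={L5,L6,L7,L8}
  DF(L3)={L5,L6,L7,L8}
  DF(L4)={L6,L7}
  DF(L5)={L6,L8}
  DF(L6)=∅
  DF(L7)=∅
  DF(L8)=∅

φ for x: defs {L0,L1,L3,L4,L5,L8}
  DF⁺ = {L5,L6,L7,L8}

Answer: ["L5", "L6", "L7", "L8"]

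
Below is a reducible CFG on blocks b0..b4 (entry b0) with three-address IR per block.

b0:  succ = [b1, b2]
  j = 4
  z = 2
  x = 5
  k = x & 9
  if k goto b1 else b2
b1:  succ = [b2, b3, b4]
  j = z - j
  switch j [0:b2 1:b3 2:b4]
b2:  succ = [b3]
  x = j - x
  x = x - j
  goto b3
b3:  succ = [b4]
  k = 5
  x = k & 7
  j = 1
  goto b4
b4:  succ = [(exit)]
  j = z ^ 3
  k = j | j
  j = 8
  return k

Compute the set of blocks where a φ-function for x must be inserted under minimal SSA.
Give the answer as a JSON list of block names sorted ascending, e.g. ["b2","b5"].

idom tree: b1←b0 b2←b0 b3←b0 b4←b0
Dom∩ at merges:
  b2: preds {b0,b1}: {b0} ∩ {b0,b1} = {b0}; idom=b0
  b3: preds {b1,b2}: {b0,b1} ∩ {b0,b2} = {b0}; idom=b0
  b4: preds {b1,b3}: {b0,b1} ∩ {b0,b3} = {b0}; idom=b0

DF walk-up:
  join b2 pred b0: · stop@b0
  join b2 pred b1: b1 stop@b0
  join b3 pred b1: b1 stop@b0
  join b3 pred b2: b2 stop@b0
  join b4 pred b1: b1 stop@b0
  join b4 pred b3: b3 stop@b0
  b0 → ∅
  b1 → {b2,b3,b4}
  b2 → {b3}
  b3 → {b4}
  b4 → ∅

φ for x: defs {b0,b2,b3}
  DF⁺ = {b3,b4}

Answer: ["b3", "b4"]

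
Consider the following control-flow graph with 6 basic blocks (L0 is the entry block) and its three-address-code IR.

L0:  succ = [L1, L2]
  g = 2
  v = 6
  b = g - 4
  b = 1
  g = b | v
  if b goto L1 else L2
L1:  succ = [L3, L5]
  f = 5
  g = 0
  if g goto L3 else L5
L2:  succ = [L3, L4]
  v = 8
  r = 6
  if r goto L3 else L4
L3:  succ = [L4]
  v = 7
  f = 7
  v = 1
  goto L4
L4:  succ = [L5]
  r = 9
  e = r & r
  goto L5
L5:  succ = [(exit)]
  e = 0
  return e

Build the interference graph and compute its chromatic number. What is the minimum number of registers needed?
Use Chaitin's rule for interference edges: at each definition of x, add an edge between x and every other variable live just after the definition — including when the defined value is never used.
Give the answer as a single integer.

Answer: 3

Derivation:
Block summaries:
  L0 def {b,g,v} use ∅
  L1 def {f,g} use ∅
  L2 def {r,v} use ∅
  L3 def {f,v} use ∅
  L4 def {e,r} use ∅
  L5 def {e} use ∅

Liveness:
  L0 li=∅ lo=∅
  L1 li=∅ lo=∅
  L2 li=∅ lo=∅
  L3 li=∅ lo=∅
  L4 li=∅ lo=∅
  L5 li=∅ lo=∅

Conflict graph:
  b: {g,v}
  e: ∅
  f: ∅
  g: {b,v}
  r: ∅
  v: {b,g}

Colouring:
  {b,g,v} pairwise interfere (3-clique) ⇒ χ ≥ 3
  3-colouring: r0={b,e,f,r}  r1={g}  r2={v}
  χ = 3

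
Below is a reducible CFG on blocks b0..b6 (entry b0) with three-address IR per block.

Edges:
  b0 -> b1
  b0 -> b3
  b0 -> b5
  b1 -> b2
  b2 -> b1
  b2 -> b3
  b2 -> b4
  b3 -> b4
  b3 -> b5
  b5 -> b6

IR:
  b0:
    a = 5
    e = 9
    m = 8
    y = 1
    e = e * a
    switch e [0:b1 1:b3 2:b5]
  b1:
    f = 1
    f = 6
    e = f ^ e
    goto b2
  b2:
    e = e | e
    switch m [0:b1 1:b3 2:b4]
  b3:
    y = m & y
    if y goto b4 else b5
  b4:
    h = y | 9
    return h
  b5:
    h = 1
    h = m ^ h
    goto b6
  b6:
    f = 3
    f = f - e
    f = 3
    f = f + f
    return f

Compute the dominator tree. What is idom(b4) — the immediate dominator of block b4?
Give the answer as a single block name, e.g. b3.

Answer: b0

Derivation:
idom tree: b1←b0 b2←b1 b3←b0 b4←b0 b5←b0 b6←b5
Dom at joins:
  b1: preds {b0,b2}: {b0} ∩ {b0,b1,b2} = {b0}; idom=b0
  b3: preds {b0,b2}: {b0} ∩ {b0,b1,b2} = {b0}; idom=b0
  b4: preds {b2,b3}: {b0,b1,b2} ∩ {b0,b3} = {b0}; idom=b0
  b5: preds {b0,b3}: {b0} ∩ {b0,b3} = {b0}; idom=b0

idom(b4) = b0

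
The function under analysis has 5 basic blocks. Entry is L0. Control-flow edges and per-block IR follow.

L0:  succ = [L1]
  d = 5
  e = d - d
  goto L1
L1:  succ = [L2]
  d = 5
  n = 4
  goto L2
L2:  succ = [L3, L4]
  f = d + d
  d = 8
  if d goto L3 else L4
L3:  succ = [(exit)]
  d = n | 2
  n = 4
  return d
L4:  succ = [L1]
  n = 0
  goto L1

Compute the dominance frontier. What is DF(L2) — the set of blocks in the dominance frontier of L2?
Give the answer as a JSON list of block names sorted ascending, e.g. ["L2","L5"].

idom tree: L1←L0 L2←L1 L3←L2 L4←L2
Join-block Dom:
  L1: preds {L0,L4}: {L0} ∩ {L0,L1,L2,L4} = {L0}; idom=L0

DF walk-up:
  L1←L0: walk · to L0
  L1←L4: walk L4→L2→L1 to L0
  L0: DF=∅
  L1: DF={L1}
  L2: DF={L1}
  L3: DF=∅
  L4: DF={L1}

DF(L2) = ["L1"]

Answer: ["L1"]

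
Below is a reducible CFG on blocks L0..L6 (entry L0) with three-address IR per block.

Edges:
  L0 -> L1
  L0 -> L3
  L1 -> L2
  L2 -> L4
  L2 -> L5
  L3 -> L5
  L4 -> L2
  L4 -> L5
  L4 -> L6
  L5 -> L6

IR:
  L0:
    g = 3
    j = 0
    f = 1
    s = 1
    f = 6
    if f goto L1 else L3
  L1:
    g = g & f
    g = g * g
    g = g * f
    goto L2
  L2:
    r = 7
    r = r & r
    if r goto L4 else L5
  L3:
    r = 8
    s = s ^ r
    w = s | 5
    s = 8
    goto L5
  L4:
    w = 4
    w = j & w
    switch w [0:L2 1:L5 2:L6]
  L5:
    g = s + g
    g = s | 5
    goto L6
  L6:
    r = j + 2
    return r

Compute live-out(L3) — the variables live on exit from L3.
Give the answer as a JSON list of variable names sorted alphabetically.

Per-block:
  L0: def={f,g,j,s} ue=∅
  L1: def={g} ue={f,g}
  L2: def={r} ue=∅
  L3: def={r,s,w} ue={s}
  L4: def={w} ue={j}
  L5: def={g} ue={g,s}
  L6: def={r} ue={j}

Liveness:
  L0 li=∅ lo={f,g,j,s}
  L1 li={f,g,j,s} lo={g,j,s}
  L2 li={g,j,s} lo={g,j,s}
  L3 li={g,j,s} lo={g,j,s}
  L4 li={g,j,s} lo={g,j,s}
  L5 li={g,j,s} lo={j}
  L6 li={j} lo=∅

live-out(L3) = ["g", "j", "s"]

Answer: ["g", "j", "s"]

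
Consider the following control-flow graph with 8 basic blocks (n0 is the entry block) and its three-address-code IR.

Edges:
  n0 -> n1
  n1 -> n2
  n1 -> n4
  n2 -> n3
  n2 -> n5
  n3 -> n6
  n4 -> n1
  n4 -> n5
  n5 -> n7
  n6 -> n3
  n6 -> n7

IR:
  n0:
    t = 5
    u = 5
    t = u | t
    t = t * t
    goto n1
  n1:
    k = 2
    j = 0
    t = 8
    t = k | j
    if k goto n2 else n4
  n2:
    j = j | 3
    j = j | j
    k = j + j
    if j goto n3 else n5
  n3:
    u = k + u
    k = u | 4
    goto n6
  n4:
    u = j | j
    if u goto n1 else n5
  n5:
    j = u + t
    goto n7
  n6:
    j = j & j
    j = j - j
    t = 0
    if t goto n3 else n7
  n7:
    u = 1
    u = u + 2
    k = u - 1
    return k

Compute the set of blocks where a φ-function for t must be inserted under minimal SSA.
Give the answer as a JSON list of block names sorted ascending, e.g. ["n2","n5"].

idom tree: n1←n0 n2←n1 n3←n2 n4←n1 n5←n1 n6←n3 n7←n1
Join-block Dom:
  n1: preds {n0,n4}: {n0} ∩ {n0,n1,n4} = {n0}; idom=n0
  n3: preds {n2,n6}: {n0,n1,n2} ∩ {n0,n1,n2,n3,n6} = {n0,n1,n2}; idom=n2
  n5: preds {n2,n4}: {n0,n1,n2} ∩ {n0,n1,n4} = {n0,n1}; idom=n1
  n7: preds {n5,n6}: {n0,n1,n5} ∩ {n0,n1,n2,n3,n6} = {n0,n1}; idom=n1

Frontier:
  join n1 pred n0: · stop@n0
  join n1 pred n4: n4→n1 stop@n0
  join n3 pred n2: · stop@n2
  join n3 pred n6: n6→n3 stop@n2
  join n5 pred n2: n2 stop@n1
  join n5 pred n4: n4 stop@n1
  join n7 pred n5: n5 stop@n1
  join n7 pred n6: n6→n3→n2 stop@n1
  n0: DF=∅
  n1: DF={n1}
  n2: DF={n5,n7}
  n3: DF={n3,n7}
  n4: DF={n1,n5}
  n5: DF={n7}
  n6: DF={n3,n7}
  n7: DF=∅

φ for t: defs {n0,n1,n6}
  DF⁺ = {n1,n3,n7}

Answer: ["n1", "n3", "n7"]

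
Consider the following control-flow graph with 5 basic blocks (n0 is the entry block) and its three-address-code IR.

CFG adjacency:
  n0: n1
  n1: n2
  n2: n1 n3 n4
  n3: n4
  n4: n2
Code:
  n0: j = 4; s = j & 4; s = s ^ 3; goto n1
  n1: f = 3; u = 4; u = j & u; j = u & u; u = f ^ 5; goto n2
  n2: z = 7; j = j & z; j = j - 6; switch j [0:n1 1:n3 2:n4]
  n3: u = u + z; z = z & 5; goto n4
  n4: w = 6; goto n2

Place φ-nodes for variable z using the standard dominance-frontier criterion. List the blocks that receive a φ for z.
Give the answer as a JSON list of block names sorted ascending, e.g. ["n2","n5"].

Answer: ["n1", "n2", "n4"]

Working:
idom tree: n1←n0 n2←n1 n3←n2 n4←n2
Dom at joins:
  n1: preds {n0,n2}: {n0} ∩ {n0,n1,n2} = {n0}; idom=n0
  n2: preds {n1,n4}: {n0,n1} ∩ {n0,n1,n2,n4} = {n0,n1}; idom=n1
  n4: preds {n2,n3}: {n0,n1,n2} ∩ {n0,n1,n2,n3} = {n0,n1,n2}; idom=n2

DF walk-up:
  join n1 pred n0: · stop@n0
  join n1 pred n2: n2→n1 stop@n0
  join n2 pred n1: · stop@n1
  join n2 pred n4: n4→n2 stop@n1
  join n4 pred n2: · stop@n2
  join n4 pred n3: n3 stop@n2
  n0 → ∅
  n1 → {n1}
  n2 → {n1,n2}
  n3 → {n4}
  n4 → {n2}

φ for z: defs {n2,n3}
  DF⁺ = {n1,n2,n4}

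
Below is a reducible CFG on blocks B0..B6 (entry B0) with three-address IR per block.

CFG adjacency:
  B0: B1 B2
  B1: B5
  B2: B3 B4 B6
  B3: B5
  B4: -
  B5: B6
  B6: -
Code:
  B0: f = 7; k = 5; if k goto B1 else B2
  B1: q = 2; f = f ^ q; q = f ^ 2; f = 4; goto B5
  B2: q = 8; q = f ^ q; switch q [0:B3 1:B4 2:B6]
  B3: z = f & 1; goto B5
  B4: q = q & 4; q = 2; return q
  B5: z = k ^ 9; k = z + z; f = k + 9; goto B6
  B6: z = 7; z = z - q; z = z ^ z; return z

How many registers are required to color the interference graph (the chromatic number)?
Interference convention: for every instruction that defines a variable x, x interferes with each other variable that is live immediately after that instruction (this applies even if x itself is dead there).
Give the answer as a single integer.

Answer: 3

Analysis:
Per-block:
  B0: {f,k} / ∅
  B1: {f,q} / {f}
  B2: {q} / {f}
  B3: {z} / {f}
  B4: {q} / {q}
  B5: {f,k,z} / {k}
  B6: {z} / {q}

Backward fixpoint:
  B0: in=∅ out={f,k}
  B1: in={f,k} out={k,q}
  B2: in={f,k} out={f,k,q}
  B3: in={f,k,q} out={k,q}
  B4: in={q} out=∅
  B5: in={k,q} out={q}
  B6: in={q} out=∅

Interfere edges:
  f: {k,q}
  k: {f,q,z}
  q: {f,k,z}
  z: {k,q}

Chromatic number:
  {f,k,q} pairwise interfere (3-clique) ⇒ χ ≥ 3
  assign f→R2 k→R0 q→R1 z→R2 — no edge inside a register ⇒ χ ≤ 3
  χ = 3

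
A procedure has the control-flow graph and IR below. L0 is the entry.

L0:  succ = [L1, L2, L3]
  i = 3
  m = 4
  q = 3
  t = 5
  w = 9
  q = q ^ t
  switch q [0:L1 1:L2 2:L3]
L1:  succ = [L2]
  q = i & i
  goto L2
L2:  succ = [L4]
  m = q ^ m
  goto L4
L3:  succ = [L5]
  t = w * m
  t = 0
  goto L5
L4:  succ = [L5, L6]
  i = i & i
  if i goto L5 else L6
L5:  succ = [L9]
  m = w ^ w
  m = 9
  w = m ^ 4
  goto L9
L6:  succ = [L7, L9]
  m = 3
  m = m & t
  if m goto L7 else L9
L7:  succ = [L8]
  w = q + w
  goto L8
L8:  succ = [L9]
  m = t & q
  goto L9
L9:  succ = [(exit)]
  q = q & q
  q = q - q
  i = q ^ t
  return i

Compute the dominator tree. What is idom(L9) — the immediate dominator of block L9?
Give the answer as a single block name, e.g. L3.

Answer: L0

Derivation:
idom tree: L1←L0 L2←L0 L3←L0 L4←L2 L5←L0 L6←L4 L7←L6 L8←L7 L9←L0
Dom at joins:
  L2: preds {L0,L1}: {L0} ∩ {L0,L1} = {L0}; idom=L0
  L5: preds {L3,L4}: {L0,L3} ∩ {L0,L2,L4} = {L0}; idom=L0
  L9: preds {L5,L6,L8}: {L0,L5} ∩ {L0,L2,L4,L6} ∩ {L0,L2,L4,L6,L7,L8} = {L0}; idom=L0

idom(L9) = L0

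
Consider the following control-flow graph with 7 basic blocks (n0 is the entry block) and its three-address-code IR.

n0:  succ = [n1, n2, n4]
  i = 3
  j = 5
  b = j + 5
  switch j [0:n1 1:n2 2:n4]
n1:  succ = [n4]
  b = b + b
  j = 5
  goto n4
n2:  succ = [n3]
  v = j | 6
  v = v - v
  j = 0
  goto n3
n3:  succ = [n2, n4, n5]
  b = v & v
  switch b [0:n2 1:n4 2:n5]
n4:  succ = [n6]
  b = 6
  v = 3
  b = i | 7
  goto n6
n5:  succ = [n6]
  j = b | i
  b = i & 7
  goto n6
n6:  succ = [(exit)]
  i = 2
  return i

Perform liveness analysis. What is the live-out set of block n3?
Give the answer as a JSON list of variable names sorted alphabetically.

Answer: ["b", "i", "j"]

Analysis:
Block summaries:
  n0: {b,i,j} / ∅
  n1: {b,j} / {b}
  n2: {j,v} / {j}
  n3: {b} / {v}
  n4: {b,v} / {i}
  n5: {b,j} / {b,i}
  n6: {i} / ∅

Live sets:
  live n0: ∅→{b,i,j}
  live n1: {b,i}→{i}
  live n2: {i,j}→{i,j,v}
  live n3: {i,j,v}→{b,i,j}
  live n4: {i}→∅
  live n5: {b,i}→∅
  live n6: ∅→∅

live-out(n3) = ["b", "i", "j"]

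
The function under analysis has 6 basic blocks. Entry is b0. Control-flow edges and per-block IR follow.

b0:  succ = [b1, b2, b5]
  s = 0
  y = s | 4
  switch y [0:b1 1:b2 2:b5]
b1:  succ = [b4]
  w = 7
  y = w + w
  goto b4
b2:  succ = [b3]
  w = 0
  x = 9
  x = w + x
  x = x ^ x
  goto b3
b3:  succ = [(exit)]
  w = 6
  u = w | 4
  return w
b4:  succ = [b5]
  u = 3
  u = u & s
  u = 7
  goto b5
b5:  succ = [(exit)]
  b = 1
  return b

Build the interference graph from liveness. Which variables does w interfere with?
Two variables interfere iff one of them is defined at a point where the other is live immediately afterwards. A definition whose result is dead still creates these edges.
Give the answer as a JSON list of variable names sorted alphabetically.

Block summaries:
  b0: {s,y} / ∅
  b1: {w,y} / ∅
  b2: {w,x} / ∅
  b3: {u,w} / ∅
  b4: {u} / {s}
  b5: {b} / ∅

Liveness:
  live b0: ∅→{s}
  live b1: {s}→{s}
  live b2: ∅→∅
  live b3: ∅→∅
  live b4: {s}→∅
  live b5: ∅→∅

Interference:
  b: ∅
  s: {u,w,y}
  u: {s,w}
  w: {s,u,x}
  x: {w}
  y: {s}

N(w) = ["s", "u", "x"]

Answer: ["s", "u", "x"]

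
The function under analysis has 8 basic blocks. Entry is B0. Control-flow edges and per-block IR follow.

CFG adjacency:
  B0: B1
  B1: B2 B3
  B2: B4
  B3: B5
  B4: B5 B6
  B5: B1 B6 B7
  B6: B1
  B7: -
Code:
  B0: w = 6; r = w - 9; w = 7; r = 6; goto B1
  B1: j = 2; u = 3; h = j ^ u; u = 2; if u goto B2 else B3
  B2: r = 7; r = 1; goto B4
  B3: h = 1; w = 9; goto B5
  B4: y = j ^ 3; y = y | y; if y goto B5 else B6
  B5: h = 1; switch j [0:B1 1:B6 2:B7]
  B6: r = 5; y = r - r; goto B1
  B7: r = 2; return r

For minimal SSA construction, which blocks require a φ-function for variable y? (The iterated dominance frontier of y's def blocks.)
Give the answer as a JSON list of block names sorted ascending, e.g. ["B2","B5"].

idom tree: B1←B0 B2←B1 B3←B1 B4←B2 B5←B1 B6←B1 B7←B5
Join-block Dom:
  B1: preds {B0,B5,B6}: {B0} ∩ {B0,B1,B5} ∩ {B0,B1,B6} = {B0}; idom=B0
  B5: preds {B3,B4}: {B0,B1,B3} ∩ {B0,B1,B2,B4} = {B0,B1}; idom=B1
  B6: preds {B4,B5}: {B0,B1,B2,B4} ∩ {B0,B1,B5} = {B0,B1}; idom=B1

DF walk-up:
  B1←B0: walk · to B0
  B1←B5: walk B5→B1 to B0
  B1←B6: walk B6→B1 to B0
  B5←B3: walk B3 to B1
  B5←B4: walk B4→B2 to B1
  B6←B4: walk B4→B2 to B1
  B6←B5: walk B5 to B1
  B0 → ∅
  B1 → {B1}
  B2 → {B5,B6}
  B3 → {B5}
  B4 → {B5,B6}
  B5 → {B1,B6}
  B6 → {B1}
  B7 → ∅

φ for y: defs {B4,B6}
  DF⁺ = {B1,B5,B6}

Answer: ["B1", "B5", "B6"]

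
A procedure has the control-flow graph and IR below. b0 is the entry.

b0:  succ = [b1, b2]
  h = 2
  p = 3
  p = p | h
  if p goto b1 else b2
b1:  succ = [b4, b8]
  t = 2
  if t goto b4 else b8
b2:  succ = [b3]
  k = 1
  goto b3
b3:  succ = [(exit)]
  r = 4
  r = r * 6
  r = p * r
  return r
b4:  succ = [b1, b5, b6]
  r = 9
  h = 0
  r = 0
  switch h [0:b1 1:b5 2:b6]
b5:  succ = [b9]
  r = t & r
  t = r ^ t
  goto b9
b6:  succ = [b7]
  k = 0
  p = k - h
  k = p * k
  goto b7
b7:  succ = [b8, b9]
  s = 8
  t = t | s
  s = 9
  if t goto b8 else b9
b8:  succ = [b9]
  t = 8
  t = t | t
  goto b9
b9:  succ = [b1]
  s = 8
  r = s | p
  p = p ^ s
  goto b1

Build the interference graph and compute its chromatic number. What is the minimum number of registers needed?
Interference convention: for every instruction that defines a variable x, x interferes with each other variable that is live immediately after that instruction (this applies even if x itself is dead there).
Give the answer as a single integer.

Answer: 4

Analysis:
def/use:
  b0: def={h,p} ue=∅
  b1: def={t} ue=∅
  b2: def={k} ue=∅
  b3: def={r} ue={p}
  b4: def={h,r} ue=∅
  b5: def={r,t} ue={r,t}
  b6: def={k,p} ue={h}
  b7: def={s,t} ue={t}
  b8: def={t} ue=∅
  b9: def={p,r,s} ue={p}

Live sets:
  b0: in=∅ out={p}
  b1: in={p} out={p,t}
  b2: in={p} out={p}
  b3: in={p} out=∅
  b4: in={p,t} out={h,p,r,t}
  b5: in={p,r,t} out={p}
  b6: in={h,t} out={p,t}
  b7: in={p,t} out={p}
  b8: in={p} out={p}
  b9: in={p} out={p}

Interfere edges:
  h: {k,p,r,t}
  k: {h,p,t}
  p: {h,k,r,s,t}
  r: {h,p,s,t}
  s: {p,r,t}
  t: {h,k,p,r,s}

Registers:
  clique {h,k,p,t} ⇒ need ≥ 4
  4-colouring: r0={p}  r1={t}  r2={h,s}  r3={k,r}
  χ = 4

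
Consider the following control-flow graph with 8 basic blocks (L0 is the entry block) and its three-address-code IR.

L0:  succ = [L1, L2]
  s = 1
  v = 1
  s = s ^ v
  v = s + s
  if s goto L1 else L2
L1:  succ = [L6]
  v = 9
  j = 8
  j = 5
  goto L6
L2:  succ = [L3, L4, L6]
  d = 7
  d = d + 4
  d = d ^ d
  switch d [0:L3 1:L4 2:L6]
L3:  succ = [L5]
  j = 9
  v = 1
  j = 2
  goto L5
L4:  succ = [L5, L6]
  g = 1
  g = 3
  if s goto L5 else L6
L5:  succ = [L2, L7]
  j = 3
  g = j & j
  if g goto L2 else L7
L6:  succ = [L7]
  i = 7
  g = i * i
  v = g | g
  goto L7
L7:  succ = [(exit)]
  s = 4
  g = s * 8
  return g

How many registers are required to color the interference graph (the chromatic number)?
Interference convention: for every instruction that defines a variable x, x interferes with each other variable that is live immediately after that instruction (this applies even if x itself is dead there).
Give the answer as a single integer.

Block summaries:
  L0: def={s,v} ue=∅
  L1: def={j,v} ue=∅
  L2: def={d} ue=∅
  L3: def={j,v} ue=∅
  L4: def={g} ue={s}
  L5: def={g,j} ue=∅
  L6: def={g,i,v} ue=∅
  L7: def={g,s} ue=∅

Backward fixpoint:
  L0: in=∅ out={s}
  L1: in=∅ out=∅
  L2: in={s} out={s}
  L3: in={s} out={s}
  L4: in={s} out={s}
  L5: in={s} out={s}
  L6: in=∅ out=∅
  L7: in=∅ out=∅

Interfere edges:
  d — {s}
  g — {s}
  i — ∅
  j — {s}
  s — {d,g,j,v}
  v — {s}

Registers:
  clique {d,s} ⇒ need ≥ 2
  2-colouring: r0={i,s}  r1={d,g,j,v}
  χ = 2

Answer: 2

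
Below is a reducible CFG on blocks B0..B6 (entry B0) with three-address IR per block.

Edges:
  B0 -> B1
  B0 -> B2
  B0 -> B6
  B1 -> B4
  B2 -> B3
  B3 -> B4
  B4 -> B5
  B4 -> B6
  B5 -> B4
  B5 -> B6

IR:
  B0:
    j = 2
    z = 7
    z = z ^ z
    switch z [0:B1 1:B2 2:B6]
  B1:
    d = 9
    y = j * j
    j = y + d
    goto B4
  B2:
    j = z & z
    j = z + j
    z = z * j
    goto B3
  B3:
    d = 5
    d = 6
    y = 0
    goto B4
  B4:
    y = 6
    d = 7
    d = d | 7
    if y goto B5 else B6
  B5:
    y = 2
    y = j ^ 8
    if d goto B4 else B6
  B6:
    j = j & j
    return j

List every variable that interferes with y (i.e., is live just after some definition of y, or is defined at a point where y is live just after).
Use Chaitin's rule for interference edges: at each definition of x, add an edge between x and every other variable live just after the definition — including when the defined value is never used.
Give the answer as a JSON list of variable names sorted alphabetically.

def/use:
  B0 def {j,z} use ∅
  B1 def {d,j,y} use {j}
  B2 def {j,z} use {z}
  B3 def {d,y} use ∅
  B4 def {d,y} use ∅
  B5 def {y} use {d,j}
  B6 def {j} use {j}

Live sets:
  live B0: ∅→{j,z}
  live B1: {j}→{j}
  live B2: {z}→{j}
  live B3: {j}→{j}
  live B4: {j}→{d,j}
  live B5: {d,j}→{j}
  live B6: {j}→∅

Conflict graph:
  d — {j,y}
  j — {d,y,z}
  y — {d,j}
  z — {j}

N(y) = ["d", "j"]

Answer: ["d", "j"]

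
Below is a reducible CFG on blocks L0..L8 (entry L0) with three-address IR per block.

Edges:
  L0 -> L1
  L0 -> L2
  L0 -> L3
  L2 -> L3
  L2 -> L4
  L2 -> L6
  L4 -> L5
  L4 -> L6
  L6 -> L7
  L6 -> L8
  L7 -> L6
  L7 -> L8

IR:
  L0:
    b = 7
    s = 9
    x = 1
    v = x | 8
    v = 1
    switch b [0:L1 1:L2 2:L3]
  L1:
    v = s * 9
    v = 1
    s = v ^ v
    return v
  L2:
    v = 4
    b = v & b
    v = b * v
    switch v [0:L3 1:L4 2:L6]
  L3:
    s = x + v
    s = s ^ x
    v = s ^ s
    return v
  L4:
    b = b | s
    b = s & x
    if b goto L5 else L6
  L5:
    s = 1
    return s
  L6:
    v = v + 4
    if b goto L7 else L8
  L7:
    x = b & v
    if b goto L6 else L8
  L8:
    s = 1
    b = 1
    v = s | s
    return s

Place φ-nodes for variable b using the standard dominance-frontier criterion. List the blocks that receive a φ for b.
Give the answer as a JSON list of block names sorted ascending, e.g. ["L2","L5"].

Answer: ["L3", "L6"]

Working:
idom tree: L1←L0 L2←L0 L3←L0 L4←L2 L5←L4 L6←L2 L7←L6 L8←L6
Join-block Dom:
  L3: preds {L0,L2}: {L0} ∩ {L0,L2} = {L0}; idom=L0
  L6: preds {L2,L4,L7}: {L0,L2} ∩ {L0,L2,L4} ∩ {L0,L2,L6,L7} = {L0,L2}; idom=L2
  L8: preds {L6,L7}: {L0,L2,L6} ∩ {L0,L2,L6,L7} = {L0,L2,L6}; idom=L6

Frontier:
  join L3 pred L0: · stop@L0
  join L3 pred L2: L2 stop@L0
  join L6 pred L2: · stop@L2
  join L6 pred L4: L4 stop@L2
  join L6 pred L7: L7→L6 stop@L2
  join L8 pred L6: · stop@L6
  join L8 pred L7: L7 stop@L6
  DF(L0)=∅
  DF(L1)=∅
  DF(L2)={L3}
  DF(L3)=∅
  DF(L4)={L6}
  DF(L5)=∅
  DF(L6)={L6}
  DF(L7)={L6,L8}
  DF(L8)=∅

φ for b: defs {L0,L2,L4,L8}
  DF⁺ = {L3,L6}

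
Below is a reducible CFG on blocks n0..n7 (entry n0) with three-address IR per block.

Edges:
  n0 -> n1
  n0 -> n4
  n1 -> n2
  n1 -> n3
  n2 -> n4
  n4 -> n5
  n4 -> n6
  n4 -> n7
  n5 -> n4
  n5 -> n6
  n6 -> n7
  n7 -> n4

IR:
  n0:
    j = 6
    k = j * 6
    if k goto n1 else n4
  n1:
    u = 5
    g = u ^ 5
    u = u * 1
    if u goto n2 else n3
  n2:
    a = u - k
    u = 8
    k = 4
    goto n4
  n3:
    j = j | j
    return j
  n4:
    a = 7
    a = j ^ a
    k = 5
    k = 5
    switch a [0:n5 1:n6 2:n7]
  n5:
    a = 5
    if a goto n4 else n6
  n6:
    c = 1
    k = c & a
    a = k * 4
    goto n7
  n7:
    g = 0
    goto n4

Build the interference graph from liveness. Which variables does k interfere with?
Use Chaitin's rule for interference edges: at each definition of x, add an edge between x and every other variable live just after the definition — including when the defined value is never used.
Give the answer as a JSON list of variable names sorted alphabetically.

Block summaries:
  n0: {j,k} / ∅
  n1: {g,u} / ∅
  n2: {a,k,u} / {k,u}
  n3: {j} / {j}
  n4: {a,k} / {j}
  n5: {a} / ∅
  n6: {a,c,k} / {a}
  n7: {g} / ∅

Backward fixpoint:
  n0: in=∅ out={j,k}
  n1: in={j,k} out={j,k,u}
  n2: in={j,k,u} out={j}
  n3: in={j} out=∅
  n4: in={j} out={a,j}
  n5: in={j} out={a,j}
  n6: in={a,j} out={j}
  n7: in={j} out={j}

Interfere edges:
  a↔{c,j,k}
  c↔{a,j}
  g↔{j,k,u}
  j↔{a,c,g,k,u}
  k↔{a,g,j,u}
  u↔{g,j,k}

N(k) = ["a", "g", "j", "u"]

Answer: ["a", "g", "j", "u"]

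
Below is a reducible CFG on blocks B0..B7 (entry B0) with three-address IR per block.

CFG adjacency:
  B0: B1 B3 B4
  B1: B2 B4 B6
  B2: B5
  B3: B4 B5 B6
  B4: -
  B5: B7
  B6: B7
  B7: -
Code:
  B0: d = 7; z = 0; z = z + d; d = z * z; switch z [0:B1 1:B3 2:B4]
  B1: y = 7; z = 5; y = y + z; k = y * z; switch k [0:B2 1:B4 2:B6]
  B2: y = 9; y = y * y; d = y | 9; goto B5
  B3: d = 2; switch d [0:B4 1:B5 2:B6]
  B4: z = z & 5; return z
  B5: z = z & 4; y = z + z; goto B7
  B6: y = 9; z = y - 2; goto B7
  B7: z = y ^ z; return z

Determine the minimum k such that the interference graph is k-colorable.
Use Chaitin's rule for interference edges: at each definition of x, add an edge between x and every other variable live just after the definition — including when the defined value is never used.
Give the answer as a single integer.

Answer: 2

Working:
Per-block:
  B0 def {d,z} use ∅
  B1 def {k,y,z} use ∅
  B2 def {d,y} use ∅
  B3 def {d} use ∅
  B4 def {z} use {z}
  B5 def {y,z} use {z}
  B6 def {y,z} use ∅
  B7 def {z} use {y,z}

Backward fixpoint:
  B0: in=∅ out={z}
  B1: in=∅ out={z}
  B2: in={z} out={z}
  B3: in={z} out={z}
  B4: in={z} out=∅
  B5: in={z} out={y,z}
  B6: in=∅ out={y,z}
  B7: in={y,z} out=∅

Conflict graph:
  d↔{z}
  k↔{z}
  y↔{z}
  z↔{d,k,y}

Colouring:
  clique {d,z} ⇒ need ≥ 2
  2-colouring: R0={z}  R1={d,k,y}
  χ = 2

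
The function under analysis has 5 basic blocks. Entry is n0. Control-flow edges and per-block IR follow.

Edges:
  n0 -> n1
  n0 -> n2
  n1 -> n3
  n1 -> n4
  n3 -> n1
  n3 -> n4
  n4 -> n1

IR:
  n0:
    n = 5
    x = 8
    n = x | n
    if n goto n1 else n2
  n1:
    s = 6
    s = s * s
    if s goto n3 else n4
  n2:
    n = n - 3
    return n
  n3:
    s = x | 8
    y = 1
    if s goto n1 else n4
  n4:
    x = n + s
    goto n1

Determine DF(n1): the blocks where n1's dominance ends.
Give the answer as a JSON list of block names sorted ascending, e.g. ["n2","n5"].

idom tree: n1←n0 n2←n0 n3←n1 n4←n1
Dom∩ at merges:
  n1: preds {n0,n3,n4}: {n0} ∩ {n0,n1,n3} ∩ {n0,n1,n4} = {n0}; idom=n0
  n4: preds {n1,n3}: {n0,n1} ∩ {n0,n1,n3} = {n0,n1}; idom=n1

Frontier:
  join n1 pred n0: · stop@n0
  join n1 pred n3: n3→n1 stop@n0
  join n1 pred n4: n4→n1 stop@n0
  join n4 pred n1: · stop@n1
  join n4 pred n3: n3 stop@n1
  n0: DF=∅
  n1: DF={n1}
  n2: DF=∅
  n3: DF={n1,n4}
  n4: DF={n1}

DF(n1) = ["n1"]

Answer: ["n1"]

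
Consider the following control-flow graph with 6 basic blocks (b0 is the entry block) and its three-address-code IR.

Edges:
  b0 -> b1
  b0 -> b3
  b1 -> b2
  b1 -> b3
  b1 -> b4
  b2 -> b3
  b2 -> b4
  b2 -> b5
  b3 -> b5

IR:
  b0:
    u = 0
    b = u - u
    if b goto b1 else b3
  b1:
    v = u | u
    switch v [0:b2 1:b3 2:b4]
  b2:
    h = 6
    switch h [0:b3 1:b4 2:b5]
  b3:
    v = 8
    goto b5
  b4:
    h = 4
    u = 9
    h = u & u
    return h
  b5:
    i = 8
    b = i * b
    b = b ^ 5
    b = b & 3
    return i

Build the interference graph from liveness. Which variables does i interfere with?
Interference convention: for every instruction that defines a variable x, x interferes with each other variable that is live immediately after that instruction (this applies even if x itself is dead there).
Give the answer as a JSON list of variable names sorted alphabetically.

Block summaries:
  b0: def={b,u} ue=∅
  b1: def={v} ue={u}
  b2: def={h} ue=∅
  b3: def={v} ue=∅
  b4: def={h,u} ue=∅
  b5: def={b,i} ue={b}

Liveness:
  b0: in=∅ out={b,u}
  b1: in={b,u} out={b}
  b2: in={b} out={b}
  b3: in={b} out={b}
  b4: in=∅ out=∅
  b5: in={b} out=∅

Interference:
  b: {h,i,u,v}
  h: {b}
  i: {b}
  u: {b}
  v: {b}

N(i) = ["b"]

Answer: ["b"]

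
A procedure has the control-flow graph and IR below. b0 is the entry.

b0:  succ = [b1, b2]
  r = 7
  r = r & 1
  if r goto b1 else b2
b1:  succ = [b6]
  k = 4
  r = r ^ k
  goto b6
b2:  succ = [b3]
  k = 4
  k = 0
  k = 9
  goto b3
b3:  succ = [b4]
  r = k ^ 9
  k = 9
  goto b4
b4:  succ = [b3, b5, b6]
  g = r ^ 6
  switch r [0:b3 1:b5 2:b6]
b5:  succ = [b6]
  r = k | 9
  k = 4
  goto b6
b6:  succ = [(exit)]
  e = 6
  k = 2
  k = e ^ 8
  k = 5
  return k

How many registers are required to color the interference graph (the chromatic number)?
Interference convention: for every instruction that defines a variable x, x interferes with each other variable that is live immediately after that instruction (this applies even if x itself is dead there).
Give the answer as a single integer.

Answer: 3

Working:
def/use:
  b0: def={r} ue=∅
  b1: def={k,r} ue={r}
  b2: def={k} ue=∅
  b3: def={k,r} ue={k}
  b4: def={g} ue={r}
  b5: def={k,r} ue={k}
  b6: def={e,k} ue=∅

Live sets:
  b0 li=∅ lo={r}
  b1 li={r} lo=∅
  b2 li=∅ lo={k}
  b3 li={k} lo={k,r}
  b4 li={k,r} lo={k}
  b5 li={k} lo=∅
  b6 li=∅ lo=∅

Interfere edges:
  e: {k}
  g: {k,r}
  k: {e,g,r}
  r: {g,k}

Registers:
  clique {g,k,r} ⇒ need ≥ 3
  3-colouring: r0={k}  r1={e,g}  r2={r}
  χ = 3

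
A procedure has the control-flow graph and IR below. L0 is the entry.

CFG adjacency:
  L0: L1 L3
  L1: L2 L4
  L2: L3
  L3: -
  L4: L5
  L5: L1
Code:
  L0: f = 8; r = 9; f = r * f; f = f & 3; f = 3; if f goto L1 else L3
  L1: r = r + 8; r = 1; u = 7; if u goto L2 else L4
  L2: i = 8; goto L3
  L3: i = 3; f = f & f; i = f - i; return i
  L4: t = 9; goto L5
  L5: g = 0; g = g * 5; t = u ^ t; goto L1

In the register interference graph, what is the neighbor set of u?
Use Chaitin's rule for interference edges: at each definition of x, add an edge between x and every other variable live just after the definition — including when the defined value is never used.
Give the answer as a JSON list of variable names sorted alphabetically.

Block summaries:
  L0: def={f,r} ue=∅
  L1: def={r,u} ue={r}
  L2: def={i} ue=∅
  L3: def={f,i} ue={f}
  L4: def={t} ue=∅
  L5: def={g,t} ue={t,u}

Backward fixpoint:
  live L0: ∅→{f,r}
  live L1: {f,r}→{f,r,u}
  live L2: {f}→{f}
  live L3: {f}→∅
  live L4: {f,r,u}→{f,r,t,u}
  live L5: {f,r,t,u}→{f,r}

Interfere edges:
  f: {g,i,r,t,u}
  g: {f,r,t,u}
  i: {f}
  r: {f,g,t,u}
  t: {f,g,r,u}
  u: {f,g,r,t}

N(u) = ["f", "g", "r", "t"]

Answer: ["f", "g", "r", "t"]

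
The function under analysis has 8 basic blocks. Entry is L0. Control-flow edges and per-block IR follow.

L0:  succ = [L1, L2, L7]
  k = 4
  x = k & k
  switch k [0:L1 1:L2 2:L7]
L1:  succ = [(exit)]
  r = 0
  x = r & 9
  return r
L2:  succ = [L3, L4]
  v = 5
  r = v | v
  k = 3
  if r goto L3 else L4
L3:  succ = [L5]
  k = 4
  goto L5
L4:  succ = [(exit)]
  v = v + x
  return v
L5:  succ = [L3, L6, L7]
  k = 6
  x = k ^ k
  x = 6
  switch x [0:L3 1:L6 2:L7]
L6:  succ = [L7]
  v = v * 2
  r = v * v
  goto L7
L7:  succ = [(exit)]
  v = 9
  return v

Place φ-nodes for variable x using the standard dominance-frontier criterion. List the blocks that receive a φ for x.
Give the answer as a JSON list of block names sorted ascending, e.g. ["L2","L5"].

Answer: ["L3", "L7"]

Derivation:
idom tree: L1←L0 L2←L0 L3←L2 L4←L2 L5←L3 L6←L5 L7←L0
Dom at joins:
  L3: preds {L2,L5}: {L0,L2} ∩ {L0,L2,L3,L5} = {L0,L2}; idom=L2
  L7: preds {L0,L5,L6}: {L0} ∩ {L0,L2,L3,L5} ∩ {L0,L2,L3,L5,L6} = {L0}; idom=L0

DF derivation:
  L3←L2: walk · to L2
  L3←L5: walk L5→L3 to L2
  L7←L0: walk · to L0
  L7←L5: walk L5→L3→L2 to L0
  L7←L6: walk L6→L5→L3→L2 to L0
  L0 → ∅
  L1 → ∅
  L2 → {L7}
  L3 → {L3,L7}
  L4 → ∅
  L5 → {L3,L7}
  L6 → {L7}
  L7 → ∅

φ for x: defs {L0,L1,L5}
  DF⁺ = {L3,L7}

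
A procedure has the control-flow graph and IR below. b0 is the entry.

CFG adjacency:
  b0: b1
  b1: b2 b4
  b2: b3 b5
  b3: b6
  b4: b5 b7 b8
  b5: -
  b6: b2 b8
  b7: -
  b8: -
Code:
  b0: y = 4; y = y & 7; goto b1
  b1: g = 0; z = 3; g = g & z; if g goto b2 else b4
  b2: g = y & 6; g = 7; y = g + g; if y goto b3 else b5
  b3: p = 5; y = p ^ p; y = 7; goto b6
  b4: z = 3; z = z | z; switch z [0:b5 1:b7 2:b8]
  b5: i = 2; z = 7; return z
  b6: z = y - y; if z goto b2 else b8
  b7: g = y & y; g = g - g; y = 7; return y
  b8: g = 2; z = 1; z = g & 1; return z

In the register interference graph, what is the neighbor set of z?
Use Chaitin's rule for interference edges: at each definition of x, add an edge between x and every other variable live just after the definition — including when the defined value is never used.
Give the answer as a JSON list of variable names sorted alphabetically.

def/use:
  b0: def={y} ue=∅
  b1: def={g,z} ue=∅
  b2: def={g,y} ue={y}
  b3: def={p,y} ue=∅
  b4: def={z} ue=∅
  b5: def={i,z} ue=∅
  b6: def={z} ue={y}
  b7: def={g,y} ue={y}
  b8: def={g,z} ue=∅

Liveness:
  b0: in=∅ out={y}
  b1: in={y} out={y}
  b2: in={y} out=∅
  b3: in=∅ out={y}
  b4: in={y} out={y}
  b5: in=∅ out=∅
  b6: in={y} out={y}
  b7: in={y} out=∅
  b8: in=∅ out=∅

Interfere edges:
  g↔{y,z}
  i↔∅
  p↔∅
  y↔{g,z}
  z↔{g,y}

N(z) = ["g", "y"]

Answer: ["g", "y"]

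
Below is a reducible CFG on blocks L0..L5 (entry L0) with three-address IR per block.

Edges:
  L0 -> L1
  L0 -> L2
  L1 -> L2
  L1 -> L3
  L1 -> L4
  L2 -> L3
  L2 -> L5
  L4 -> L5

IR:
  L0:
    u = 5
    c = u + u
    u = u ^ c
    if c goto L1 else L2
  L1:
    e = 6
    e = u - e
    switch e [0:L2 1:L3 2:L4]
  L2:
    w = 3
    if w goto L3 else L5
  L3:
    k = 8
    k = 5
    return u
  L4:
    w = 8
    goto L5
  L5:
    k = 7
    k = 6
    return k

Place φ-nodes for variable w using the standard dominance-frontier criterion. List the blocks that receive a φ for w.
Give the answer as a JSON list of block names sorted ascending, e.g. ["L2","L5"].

Answer: ["L3", "L5"]

Derivation:
idom tree: L1←L0 L2←L0 L3←L0 L4←L1 L5←L0
Join-block Dom:
  L2: preds {L0,L1}: {L0} ∩ {L0,L1} = {L0}; idom=L0
  L3: preds {L1,L2}: {L0,L1} ∩ {L0,L2} = {L0}; idom=L0
  L5: preds {L2,L4}: {L0,L2} ∩ {L0,L1,L4} = {L0}; idom=L0

Frontier:
  join L2 pred L0: · stop@L0
  join L2 pred L1: L1 stop@L0
  join L3 pred L1: L1 stop@L0
  join L3 pred L2: L2 stop@L0
  join L5 pred L2: L2 stop@L0
  join L5 pred L4: L4→L1 stop@L0
  L0 → ∅
  L1 → {L2,L3,L5}
  L2 → {L3,L5}
  L3 → ∅
  L4 → {L5}
  L5 → ∅

φ for w: defs {L2,L4}
  DF⁺ = {L3,L5}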